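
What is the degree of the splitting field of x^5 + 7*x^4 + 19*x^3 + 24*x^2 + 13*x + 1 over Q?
The degree of the splitting field over Q equals the order of the Galois group, so first determine the group. The polynomial f is an irreducible quintic over Q, so G = Gal(f/Q) is a transitive subgroup of S_5: one of C_5 (5T1, order 5), D_5 (5T2, order 10), F_20 (5T3, order 20), A_5 (5T4, order 60) or S_5 (5T5, order 120). The discriminant of f is 2209 = 47^2, a perfect square, so G is contained in A_5. The transitive groups of degree 5 contained in A_5 are: C_5 (5T1, order 5), D_5 (5T2, order 10), A_5 (5T4, order 60). By Dedekind's theorem, for a prime p not dividing disc(f) the degrees of the irreducible factors of f mod p form the cycle type of an element of G. Factoring f modulo the 23 such primes p <= 89 (skipping 47, which divides the discriminant), each new pattern first appears at: mod 2: f = (x^5 + x^4 + x^3 + x + 1), pattern 5; mod 5: f = (x + 4)(x^2 + x + 1)(x^2 + 2x + 4), pattern 2+2+1; mod 83: f = (x + 10)(x + 11)(x + 30)(x + 44)(x + 78), pattern 1+1+1+1+1. No other pattern occurs in this range, so the set of observed cycle types is {5, 2+2+1, 1+1+1+1+1}. The candidates containing elements of all these cycle types are D_5 (5T2) of order 10, A_5 (5T4) of order 60; the others are excluded. The observed types are precisely the cycle types that occur in D_5 (5T2). Each of the other remaining candidates has further cycle types, and by the Chebotarev density theorem the matching factorization patterns would occur for a proportion of primes equal to their share of the group: A_5 (5T4) additionally contains elements of type 3+1+1 (20 of its 60 elements, about 33% of primes). None of the 23 primes tested shows any such pattern (for each of these groups the chance of that is below 10^-4), which rules them out. Hence G = D_5 (5T2), of order 10. The Galois group D_5 (5T2) has order 10, so the splitting field has degree 10 over Q.

10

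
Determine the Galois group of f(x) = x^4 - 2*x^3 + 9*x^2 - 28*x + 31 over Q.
The polynomial is an irreducible quartic over Q and its discriminant is 3362000, which is not a perfect square, so the Galois group is not contained in A_4. The resolvent cubic y^3 - 9*y^2 - 68*y + 208 has exactly one rational root, so the Galois group is C_4 or D_4. The quartic becomes reducible over Q(sqrt(disc)), so the group is C_4.

C_4 (also written C4)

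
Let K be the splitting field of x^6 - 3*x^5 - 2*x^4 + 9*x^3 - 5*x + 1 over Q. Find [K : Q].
The degree of the splitting field over Q equals the order of the Galois group, so first determine the group. The polynomial f is an irreducible sextic over Q, so G = Gal(f/Q) is one of the 16 transitive subgroups 6T1, ..., 6T16 of S_6. The discriminant of f is 810448, which is not a perfect square, so G is not contained in A_6. The transitive groups of degree 6 not contained in A_6 are: C_6 (6T1, order 6), S_3 (6T2, order 6), D_6 (6T3, order 12), C_3 x S_3 (6T5, order 18), A_4 x C_2 (6T6, order 24), S_4 (6T8, order 24), S_3 x S_3 (6T9, order 36), S_4 x C_2 (6T11, order 48), (S_3 x S_3) : C_2 (6T13, order 72), PGL(2,5) (6T14, order 120), S_6 (6T16, order 720). By Dedekind's theorem, for a prime p not dividing disc(f) the degrees of the irreducible factors of f mod p form the cycle type of an element of G. Factoring f modulo the 23 such primes p <= 97 (skipping 2, 37, which divide the discriminant), each new pattern first appears at: mod 3: f = (x^3 + x^2 + 2)(x^3 + 2x^2 + 2x + 2), pattern 3+3; mod 5: f = (x^2 + 2)(x^2 + 3x + 3)(x^2 + 4x + 1), pattern 2+2+2; mod 67: f = (x + 2)(x + 18)(x + 30)(x + 36)(x + 48)(x + 64), pattern 1+1+1+1+1+1. No other pattern occurs in this range, so the set of observed cycle types is {3+3, 2+2+2, 1+1+1+1+1+1}. The candidates containing elements of all these cycle types are C_6 (6T1) of order 6, S_3 (6T2) of order 6, D_6 (6T3) of order 12, C_3 x S_3 (6T5) of order 18, A_4 x C_2 (6T6) of order 24, S_4 (6T8) of order 24, S_3 x S_3 (6T9) of order 36, S_4 x C_2 (6T11) of order 48, (S_3 x S_3) : C_2 (6T13) of order 72, PGL(2,5) (6T14) of order 120, S_6 (6T16) of order 720; the others are excluded. The observed types are precisely the cycle types that occur in S_3 (6T2). Each of the other remaining candidates has further cycle types, and by the Chebotarev density theorem the matching factorization patterns would occur for a proportion of primes equal to their share of the group: C_6 (6T1) additionally contains elements of type 6 (2 of its 6 elements, about 33% of primes); D_6 (6T3) additionally contains elements of type 6, 2+2+1+1 (5 of its 12 elements, about 42% of primes); C_3 x S_3 (6T5) additionally contains elements of type 6, 3+1+1+1 (10 of its 18 elements, about 56% of primes); A_4 x C_2 (6T6) additionally contains elements of type 6, 2+2+1+1, 2+1+1+1+1 (14 of its 24 elements, about 58% of primes); S_4 (6T8) additionally contains elements of type 4+1+1, 2+2+1+1 (9 of its 24 elements, about 38% of primes); S_3 x S_3 (6T9) additionally contains elements of type 6, 3+1+1+1, 2+2+1+1 (25 of its 36 elements, about 69% of primes); S_4 x C_2 (6T11) additionally contains elements of type 6, 4+2, 4+1+1, 2+2+1+1, 2+1+1+1+1 (32 of its 48 elements, about 67% of primes); (S_3 x S_3) : C_2 (6T13) additionally contains elements of type 6, 4+2, 3+2+1, 3+1+1+1, 2+2+1+1, 2+1+1+1+1 (61 of its 72 elements, about 85% of primes); PGL(2,5) (6T14) additionally contains elements of type 6, 5+1, 4+1+1, 2+2+1+1 (89 of its 120 elements, about 74% of primes); S_6 (6T16) additionally contains elements of type 6, 5+1, 4+2, 4+1+1, 3+2+1, 3+1+1+1, 2+2+1+1, 2+1+1+1+1 (664 of its 720 elements, about 92% of primes). None of the 23 primes tested shows any such pattern (for each of these groups the chance of that is below 10^-4), which rules them out. Hence G = S_3 (6T2), of order 6. The Galois group S_3 (6T2) has order 6, so the splitting field has degree 6 over Q.

6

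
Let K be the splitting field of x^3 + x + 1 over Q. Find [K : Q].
The degree of the splitting field over Q equals the order of the Galois group, so first determine the group. The polynomial is an irreducible cubic over Q and its discriminant is -31, which is not a perfect square. For an irreducible cubic, a non-square discriminant gives Galois group S_3. The Galois group S_3 (3T2) has order 6, so the splitting field has degree 6 over Q.

6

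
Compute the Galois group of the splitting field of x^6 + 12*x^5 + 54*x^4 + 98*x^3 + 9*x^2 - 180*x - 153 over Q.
The polynomial f is an irreducible sextic over Q, so G = Gal(f/Q) is one of the 16 transitive subgroups 6T1, ..., 6T16 of S_6. The discriminant of f is 19050624576 = 138024^2, a perfect square, so G is contained in A_6. The transitive groups of degree 6 contained in A_6 are: A_4 (6T4, order 12), S_4 (6T7, order 24), (C_3 x C_3) : C_4 (6T10, order 36), PSL(2,5) (6T12, order 60), A_6 (6T15, order 360). By Dedekind's theorem, for a prime p not dividing disc(f) the degrees of the irreducible factors of f mod p form the cycle type of an element of G. Factoring f modulo the 33 such primes p <= 151 (skipping 2, 3, 71, which divide the discriminant), each new pattern first appears at: mod 5: f = (x^3 + 3x + 3)(x^3 + 2x^2 + x + 4), pattern 3+3; mod 17: f = (x)(x + 13)(x^2 + x + 3)(x^2 + 15x + 15), pattern 2+2+1+1. No other pattern occurs in this range, so the set of observed cycle types is {3+3, 2+2+1+1}. The candidates containing elements of all these cycle types are A_4 (6T4) of order 12, S_4 (6T7) of order 24, (C_3 x C_3) : C_4 (6T10) of order 36, PSL(2,5) (6T12) of order 60, A_6 (6T15) of order 360; the others are excluded. The observed types are precisely the cycle types that occur in A_4 (6T4) (apart from the identity). Each of the other remaining candidates has further cycle types, and by the Chebotarev density theorem the matching factorization patterns would occur for a proportion of primes equal to their share of the group: S_4 (6T7) additionally contains elements of type 4+2 (6 of its 24 elements, about 25% of primes); (C_3 x C_3) : C_4 (6T10) additionally contains elements of type 4+2, 3+1+1+1 (22 of its 36 elements, about 61% of primes); PSL(2,5) (6T12) additionally contains elements of type 5+1 (24 of its 60 elements, about 40% of primes); A_6 (6T15) additionally contains elements of type 5+1, 4+2, 3+1+1+1 (274 of its 360 elements, about 76% of primes). None of the 33 primes tested shows any such pattern (for each of these groups the chance of that is below 10^-4), which rules them out. Hence G = A_4 (6T4), of order 12.

A_4 (also written A4)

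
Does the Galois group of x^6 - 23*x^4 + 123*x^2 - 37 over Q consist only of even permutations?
The polynomial is irreducible of degree 6 over Q. Its discriminant is 870211913777152, which is not a perfect square. A Galois group lies in the alternating group exactly when the discriminant is a square in Q, so the Galois group (S_3) is not contained in A_6.

No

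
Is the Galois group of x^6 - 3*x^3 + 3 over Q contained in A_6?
No

The polynomial is irreducible of degree 6 over Q. Its discriminant is -177147, which is not a perfect square. A Galois group lies in the alternating group exactly when the discriminant is a square in Q, so the Galois group (C_3 x S_3) is not contained in A_6.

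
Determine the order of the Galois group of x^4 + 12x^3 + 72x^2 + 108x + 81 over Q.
The degree of the splitting field over Q equals the order of the Galois group, so first determine the group. The polynomial is an irreducible quartic over Q and its discriminant is 1224440064 = 34992^2, a perfect square, so the Galois group is contained in A_4. The resolvent cubic y^3 - 72*y^2 + 972*y splits completely over Q, which gives the Klein four-group V_4. The Galois group V_4 (4T2) has order 4, so the splitting field has degree 4 over Q.

4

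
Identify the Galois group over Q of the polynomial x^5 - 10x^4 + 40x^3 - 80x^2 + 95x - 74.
F_20 (order 20)

The polynomial f is an irreducible quintic over Q, so G = Gal(f/Q) is a transitive subgroup of S_5: one of C_5 (5T1, order 5), D_5 (5T2, order 10), F_20 (5T3, order 20), A_5 (5T4, order 60) or S_5 (5T5, order 120). The discriminant of f is 259200000, which is not a perfect square, so G is not contained in A_5. The transitive groups of degree 5 not contained in A_5 are: F_20 (5T3, order 20), S_5 (5T5, order 120). By Dedekind's theorem, for a prime p not dividing disc(f) the degrees of the irreducible factors of f mod p form the cycle type of an element of G. Factoring f modulo the 18 such primes p <= 73 (skipping 2, 3, 5, which divide the discriminant), each new pattern first appears at: mod 7: f = (x + 6)(x^4 + 5x^3 + 3x^2 + 4), pattern 4+1; mod 11: f = (x + 3)(x^2 + 4x + 8)(x^2 + 5x + 7), pattern 2+2+1; mod 19: f = (x^5 + 9x^4 + 2x^3 + 15x^2 + 2), pattern 5. No other pattern occurs in this range, so the set of observed cycle types is {4+1, 2+2+1, 5}. The candidates containing elements of all these cycle types are F_20 (5T3) of order 20, S_5 (5T5) of order 120; the others are excluded. The observed types are precisely the cycle types that occur in F_20 (5T3) (apart from the identity). Each of the other remaining candidates has further cycle types, and by the Chebotarev density theorem the matching factorization patterns would occur for a proportion of primes equal to their share of the group: S_5 (5T5) additionally contains elements of type 3+2, 3+1+1, 2+1+1+1 (50 of its 120 elements, about 42% of primes). None of the 18 primes tested shows any such pattern (for each of these groups the chance of that is below 10^-4), which rules them out. Hence G = F_20 (5T3), of order 20.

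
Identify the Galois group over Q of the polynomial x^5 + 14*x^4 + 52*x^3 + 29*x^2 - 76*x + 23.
C_5, the cyclic group of order 5

The polynomial f is an irreducible quintic over Q, so G = Gal(f/Q) is a transitive subgroup of S_5: one of C_5 (5T1, order 5), D_5 (5T2, order 10), F_20 (5T3, order 20), A_5 (5T4, order 60) or S_5 (5T5, order 120). The discriminant of f is 1012703329 = 31823^2, a perfect square, so G is contained in A_5. The transitive groups of degree 5 contained in A_5 are: C_5 (5T1, order 5), D_5 (5T2, order 10), A_5 (5T4, order 60). By Dedekind's theorem, for a prime p not dividing disc(f) the degrees of the irreducible factors of f mod p form the cycle type of an element of G. Factoring f modulo the 14 such primes p <= 47 (skipping 11, which divides the discriminant), each new pattern first appears at: mod 2: f = (x^5 + x^2 + 1), pattern 5; mod 23: f = (x)(x + 4)(x + 5)(x + 9)(x + 19), pattern 1+1+1+1+1. No other pattern occurs in this range, so the set of observed cycle types is {5, 1+1+1+1+1}. The candidates containing elements of all these cycle types are C_5 (5T1) of order 5, D_5 (5T2) of order 10, A_5 (5T4) of order 60; the others are excluded. The observed types are precisely the cycle types that occur in C_5 (5T1). Each of the other remaining candidates has further cycle types, and by the Chebotarev density theorem the matching factorization patterns would occur for a proportion of primes equal to their share of the group: D_5 (5T2) additionally contains elements of type 2+2+1 (5 of its 10 elements, about 50% of primes); A_5 (5T4) additionally contains elements of type 3+1+1, 2+2+1 (35 of its 60 elements, about 58% of primes). None of the 14 primes tested shows any such pattern (for each of these groups the chance of that is below 10^-4), which rules them out. Hence G = C_5 (5T1), of order 5.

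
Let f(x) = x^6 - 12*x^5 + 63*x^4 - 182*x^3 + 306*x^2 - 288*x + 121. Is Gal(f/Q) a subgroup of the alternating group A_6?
The polynomial is irreducible of degree 6 over Q. Its discriminant is -16003008, which is not a perfect square. A Galois group lies in the alternating group exactly when the discriminant is a square in Q, so the Galois group (PGL(2,5)) is not contained in A_6.

No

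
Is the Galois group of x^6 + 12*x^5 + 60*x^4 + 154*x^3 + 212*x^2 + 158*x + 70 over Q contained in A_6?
No

The polynomial is irreducible of degree 6 over Q. Its discriminant is -34353504448, which is not a perfect square. A Galois group lies in the alternating group exactly when the discriminant is a square in Q, so the Galois group (S_6) is not contained in A_6.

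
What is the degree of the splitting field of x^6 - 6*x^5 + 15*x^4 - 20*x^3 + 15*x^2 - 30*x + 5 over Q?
The degree of the splitting field over Q equals the order of the Galois group, so first determine the group. The polynomial f is an irreducible sextic over Q, so G = Gal(f/Q) is one of the 16 transitive subgroups 6T1, ..., 6T16 of S_6. The discriminant of f is 746496000000 = 864000^2, a perfect square, so G is contained in A_6. The transitive groups of degree 6 contained in A_6 are: A_4 (6T4, order 12), S_4 (6T7, order 24), (C_3 x C_3) : C_4 (6T10, order 36), PSL(2,5) (6T12, order 60), A_6 (6T15, order 360). By Dedekind's theorem, for a prime p not dividing disc(f) the degrees of the irreducible factors of f mod p form the cycle type of an element of G. Factoring f modulo the 6 such primes p <= 23 (skipping 2, 3, 5, which divide the discriminant), each new pattern first appears at: mod 7: f = (x + 3)(x^5 + 5x^4 + x^2 + 5x + 4), pattern 5+1; mod 23: f = (x + 1)(x + 10)(x + 15)(x^3 + 14x^2 + 5x + 10), pattern 3+1+1+1. No other pattern occurs in this range, so the set of observed cycle types is {5+1, 3+1+1+1}. Among the candidates above, the only group containing elements of all these cycle types is A_6 (6T15) — each of A_4 (6T4), S_4 (6T7), (C_3 x C_3) : C_4 (6T10), PSL(2,5) (6T12) lacks at least one of them. Hence G = A_6 (6T15), of order 360. The Galois group A_6 (6T15) has order 360, so the splitting field has degree 360 over Q.

360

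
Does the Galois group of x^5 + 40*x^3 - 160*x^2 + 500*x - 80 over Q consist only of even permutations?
Yes

The polynomial is irreducible of degree 5 over Q. Its discriminant is 9333105664000000 = 96608000^2, a perfect square. A Galois group lies in the alternating group exactly when the discriminant is a square in Q, so the Galois group (A_5) is contained in A_5.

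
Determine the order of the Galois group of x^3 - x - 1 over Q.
The degree of the splitting field over Q equals the order of the Galois group, so first determine the group. The polynomial is an irreducible cubic over Q and its discriminant is -23, which is not a perfect square. For an irreducible cubic, a non-square discriminant gives Galois group S_3. The Galois group S_3 (3T2) has order 6, so the splitting field has degree 6 over Q.

6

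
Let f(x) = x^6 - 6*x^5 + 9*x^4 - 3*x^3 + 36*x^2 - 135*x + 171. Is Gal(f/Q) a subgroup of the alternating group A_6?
The polynomial is irreducible of degree 6 over Q. Its discriminant is -63822230816067, which is not a perfect square. A Galois group lies in the alternating group exactly when the discriminant is a square in Q, so the Galois group (C_6) is not contained in A_6.

No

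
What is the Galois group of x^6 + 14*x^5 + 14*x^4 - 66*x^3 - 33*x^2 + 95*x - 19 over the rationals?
6T12: PSL(2,5)

The polynomial f is an irreducible sextic over Q, so G = Gal(f/Q) is one of the 16 transitive subgroups 6T1, ..., 6T16 of S_6. The discriminant of f is 1770264843169 = 1330513^2, a perfect square, so G is contained in A_6. The transitive groups of degree 6 contained in A_6 are: A_4 (6T4, order 12), S_4 (6T7, order 24), (C_3 x C_3) : C_4 (6T10, order 36), PSL(2,5) (6T12, order 60), A_6 (6T15, order 360). By Dedekind's theorem, for a prime p not dividing disc(f) the degrees of the irreducible factors of f mod p form the cycle type of an element of G. Factoring f modulo the 21 such primes p <= 79 (skipping 19, which divides the discriminant), each new pattern first appears at: mod 2: f = (x + 1)(x^5 + x^4 + x^3 + x^2 + 1), pattern 5+1; mod 7: f = (x^3 + 2x^2 + 1)(x^3 + 5x^2 + 4x + 2), pattern 3+3; mod 61: f = (x + 5)(x + 50)(x^2 + 8x + 51)(x^2 + 12x + 42), pattern 2+2+1+1. No other pattern occurs in this range, so the set of observed cycle types is {5+1, 3+3, 2+2+1+1}. The candidates containing elements of all these cycle types are PSL(2,5) (6T12) of order 60, A_6 (6T15) of order 360; the others are excluded. The observed types are precisely the cycle types that occur in PSL(2,5) (6T12) (apart from the identity). Each of the other remaining candidates has further cycle types, and by the Chebotarev density theorem the matching factorization patterns would occur for a proportion of primes equal to their share of the group: A_6 (6T15) additionally contains elements of type 4+2, 3+1+1+1 (130 of its 360 elements, about 36% of primes). None of the 21 primes tested shows any such pattern (for each of these groups the chance of that is below 10^-4), which rules them out. Hence G = PSL(2,5) (6T12), of order 60.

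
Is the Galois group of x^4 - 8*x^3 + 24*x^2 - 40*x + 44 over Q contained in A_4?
The polynomial is irreducible of degree 4 over Q. Its discriminant is 331776 = 576^2, a perfect square. A Galois group lies in the alternating group exactly when the discriminant is a square in Q, so the Galois group (A_4) is contained in A_4.

Yes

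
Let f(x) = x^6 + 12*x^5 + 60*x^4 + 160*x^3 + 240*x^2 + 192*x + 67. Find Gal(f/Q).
S_3 (also written S3)

The polynomial f is an irreducible sextic over Q, so G = Gal(f/Q) is one of the 16 transitive subgroups 6T1, ..., 6T16 of S_6. The discriminant of f is -11337408, which is not a perfect square, so G is not contained in A_6. The transitive groups of degree 6 not contained in A_6 are: C_6 (6T1, order 6), S_3 (6T2, order 6), D_6 (6T3, order 12), C_3 x S_3 (6T5, order 18), A_4 x C_2 (6T6, order 24), S_4 (6T8, order 24), S_3 x S_3 (6T9, order 36), S_4 x C_2 (6T11, order 48), (S_3 x S_3) : C_2 (6T13, order 72), PGL(2,5) (6T14, order 120), S_6 (6T16, order 720). By Dedekind's theorem, for a prime p not dividing disc(f) the degrees of the irreducible factors of f mod p form the cycle type of an element of G. Factoring f modulo the 23 such primes p <= 97 (skipping 2, 3, which divide the discriminant), each new pattern first appears at: mod 5: f = (x^2 + 3)(x^2 + 3x + 4)(x^2 + 4x + 1), pattern 2+2+2; mod 7: f = (x^3 + 6x^2 + 5x + 3)(x^3 + 6x^2 + 5x + 6), pattern 3+3; mod 61: f = (x + 5)(x + 21)(x + 24)(x + 41)(x + 44)(x + 60), pattern 1+1+1+1+1+1. No other pattern occurs in this range, so the set of observed cycle types is {2+2+2, 3+3, 1+1+1+1+1+1}. The candidates containing elements of all these cycle types are C_6 (6T1) of order 6, S_3 (6T2) of order 6, D_6 (6T3) of order 12, C_3 x S_3 (6T5) of order 18, A_4 x C_2 (6T6) of order 24, S_4 (6T8) of order 24, S_3 x S_3 (6T9) of order 36, S_4 x C_2 (6T11) of order 48, (S_3 x S_3) : C_2 (6T13) of order 72, PGL(2,5) (6T14) of order 120, S_6 (6T16) of order 720; the others are excluded. The observed types are precisely the cycle types that occur in S_3 (6T2). Each of the other remaining candidates has further cycle types, and by the Chebotarev density theorem the matching factorization patterns would occur for a proportion of primes equal to their share of the group: C_6 (6T1) additionally contains elements of type 6 (2 of its 6 elements, about 33% of primes); D_6 (6T3) additionally contains elements of type 6, 2+2+1+1 (5 of its 12 elements, about 42% of primes); C_3 x S_3 (6T5) additionally contains elements of type 6, 3+1+1+1 (10 of its 18 elements, about 56% of primes); A_4 x C_2 (6T6) additionally contains elements of type 6, 2+2+1+1, 2+1+1+1+1 (14 of its 24 elements, about 58% of primes); S_4 (6T8) additionally contains elements of type 4+1+1, 2+2+1+1 (9 of its 24 elements, about 38% of primes); S_3 x S_3 (6T9) additionally contains elements of type 6, 3+1+1+1, 2+2+1+1 (25 of its 36 elements, about 69% of primes); S_4 x C_2 (6T11) additionally contains elements of type 6, 4+2, 4+1+1, 2+2+1+1, 2+1+1+1+1 (32 of its 48 elements, about 67% of primes); (S_3 x S_3) : C_2 (6T13) additionally contains elements of type 6, 4+2, 3+2+1, 3+1+1+1, 2+2+1+1, 2+1+1+1+1 (61 of its 72 elements, about 85% of primes); PGL(2,5) (6T14) additionally contains elements of type 6, 5+1, 4+1+1, 2+2+1+1 (89 of its 120 elements, about 74% of primes); S_6 (6T16) additionally contains elements of type 6, 5+1, 4+2, 4+1+1, 3+2+1, 3+1+1+1, 2+2+1+1, 2+1+1+1+1 (664 of its 720 elements, about 92% of primes). None of the 23 primes tested shows any such pattern (for each of these groups the chance of that is below 10^-4), which rules them out. Hence G = S_3 (6T2), of order 6.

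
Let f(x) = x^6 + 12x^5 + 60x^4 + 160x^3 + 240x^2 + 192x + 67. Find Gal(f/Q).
S_3

The polynomial f is an irreducible sextic over Q, so G = Gal(f/Q) is one of the 16 transitive subgroups 6T1, ..., 6T16 of S_6. The discriminant of f is -11337408, which is not a perfect square, so G is not contained in A_6. The transitive groups of degree 6 not contained in A_6 are: C_6 (6T1, order 6), S_3 (6T2, order 6), D_6 (6T3, order 12), C_3 x S_3 (6T5, order 18), A_4 x C_2 (6T6, order 24), S_4 (6T8, order 24), S_3 x S_3 (6T9, order 36), S_4 x C_2 (6T11, order 48), (S_3 x S_3) : C_2 (6T13, order 72), PGL(2,5) (6T14, order 120), S_6 (6T16, order 720). By Dedekind's theorem, for a prime p not dividing disc(f) the degrees of the irreducible factors of f mod p form the cycle type of an element of G. Factoring f modulo the 23 such primes p <= 97 (skipping 2, 3, which divide the discriminant), each new pattern first appears at: mod 5: f = (x^2 + 3)(x^2 + 3x + 4)(x^2 + 4x + 1), pattern 2+2+2; mod 7: f = (x^3 + 6x^2 + 5x + 3)(x^3 + 6x^2 + 5x + 6), pattern 3+3; mod 61: f = (x + 5)(x + 21)(x + 24)(x + 41)(x + 44)(x + 60), pattern 1+1+1+1+1+1. No other pattern occurs in this range, so the set of observed cycle types is {2+2+2, 3+3, 1+1+1+1+1+1}. The candidates containing elements of all these cycle types are C_6 (6T1) of order 6, S_3 (6T2) of order 6, D_6 (6T3) of order 12, C_3 x S_3 (6T5) of order 18, A_4 x C_2 (6T6) of order 24, S_4 (6T8) of order 24, S_3 x S_3 (6T9) of order 36, S_4 x C_2 (6T11) of order 48, (S_3 x S_3) : C_2 (6T13) of order 72, PGL(2,5) (6T14) of order 120, S_6 (6T16) of order 720; the others are excluded. The observed types are precisely the cycle types that occur in S_3 (6T2). Each of the other remaining candidates has further cycle types, and by the Chebotarev density theorem the matching factorization patterns would occur for a proportion of primes equal to their share of the group: C_6 (6T1) additionally contains elements of type 6 (2 of its 6 elements, about 33% of primes); D_6 (6T3) additionally contains elements of type 6, 2+2+1+1 (5 of its 12 elements, about 42% of primes); C_3 x S_3 (6T5) additionally contains elements of type 6, 3+1+1+1 (10 of its 18 elements, about 56% of primes); A_4 x C_2 (6T6) additionally contains elements of type 6, 2+2+1+1, 2+1+1+1+1 (14 of its 24 elements, about 58% of primes); S_4 (6T8) additionally contains elements of type 4+1+1, 2+2+1+1 (9 of its 24 elements, about 38% of primes); S_3 x S_3 (6T9) additionally contains elements of type 6, 3+1+1+1, 2+2+1+1 (25 of its 36 elements, about 69% of primes); S_4 x C_2 (6T11) additionally contains elements of type 6, 4+2, 4+1+1, 2+2+1+1, 2+1+1+1+1 (32 of its 48 elements, about 67% of primes); (S_3 x S_3) : C_2 (6T13) additionally contains elements of type 6, 4+2, 3+2+1, 3+1+1+1, 2+2+1+1, 2+1+1+1+1 (61 of its 72 elements, about 85% of primes); PGL(2,5) (6T14) additionally contains elements of type 6, 5+1, 4+1+1, 2+2+1+1 (89 of its 120 elements, about 74% of primes); S_6 (6T16) additionally contains elements of type 6, 5+1, 4+2, 4+1+1, 3+2+1, 3+1+1+1, 2+2+1+1, 2+1+1+1+1 (664 of its 720 elements, about 92% of primes). None of the 23 primes tested shows any such pattern (for each of these groups the chance of that is below 10^-4), which rules them out. Hence G = S_3 (6T2), of order 6.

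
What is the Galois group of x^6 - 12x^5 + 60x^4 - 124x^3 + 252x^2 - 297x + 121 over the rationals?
The polynomial f is an irreducible sextic over Q, so G = Gal(f/Q) is one of the 16 transitive subgroups 6T1, ..., 6T16 of S_6. The discriminant of f is -2200994196714027, which is not a perfect square, so G is not contained in A_6. The transitive groups of degree 6 not contained in A_6 are: C_6 (6T1, order 6), S_3 (6T2, order 6), D_6 (6T3, order 12), C_3 x S_3 (6T5, order 18), A_4 x C_2 (6T6, order 24), S_4 (6T8, order 24), S_3 x S_3 (6T9, order 36), S_4 x C_2 (6T11, order 48), (S_3 x S_3) : C_2 (6T13, order 72), PGL(2,5) (6T14, order 120), S_6 (6T16, order 720). By Dedekind's theorem, for a prime p not dividing disc(f) the degrees of the irreducible factors of f mod p form the cycle type of an element of G. Factoring f modulo the 25 such primes p <= 127 (skipping 3, 11, 13, 17, 43, 109, which divide the discriminant), each new pattern first appears at: mod 2: f = (x^6 + x + 1), pattern 6; mod 7: f = (x + 2)(x^2 + 5x + 3)(x^3 + 2x^2 + 5x + 5), pattern 3+2+1; mod 23: f = (x^2 + 21x + 17)(x^4 + 13x^3 + 22), pattern 4+2; mod 31: f = (x + 2)(x + 16)(x^2 + 11x + 8)(x^2 + 21x + 19), pattern 2+2+1+1; mod 61: f = (x + 26)(x + 40)(x + 51)(x + 59)(x^2 + 56x + 1), pattern 2+1+1+1+1; mod 97: f = (x + 15)(x + 23)(x + 72)(x^3 + 72x^2 + 20x + 3), pattern 3+1+1+1; mod 113: f = (x^2 + 8x + 40)(x^2 + 14x + 66)(x^2 + 79x + 25), pattern 2+2+2; mod 127: f = (x^3 + 4x^2 + 76x + 45)(x^3 + 111x^2 + 48x + 93), pattern 3+3. No other pattern occurs in this range, so the set of observed cycle types is {6, 3+2+1, 4+2, 2+2+1+1, 2+1+1+1+1, 3+1+1+1, 2+2+2, 3+3}. The candidates containing elements of all these cycle types are (S_3 x S_3) : C_2 (6T13) of order 72, S_6 (6T16) of order 720; the others are excluded. The observed types are precisely the cycle types that occur in (S_3 x S_3) : C_2 (6T13) (apart from the identity). Each of the other remaining candidates has further cycle types, and by the Chebotarev density theorem the matching factorization patterns would occur for a proportion of primes equal to their share of the group: S_6 (6T16) additionally contains elements of type 5+1, 4+1+1 (234 of its 720 elements, about 32% of primes). None of the 25 primes tested shows any such pattern (for each of these groups the chance of that is below 10^-4), which rules them out. Hence G = (S_3 x S_3) : C_2 (6T13), of order 72.

(S_3 x S_3) : C_2 (order 72)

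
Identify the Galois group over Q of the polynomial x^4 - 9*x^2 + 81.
The polynomial is an irreducible quartic over Q and its discriminant is 76527504 = 8748^2, a perfect square, so the Galois group is contained in A_4. The resolvent cubic y^3 + 9*y^2 - 324*y - 2916 splits completely over Q, which gives the Klein four-group V_4.

V_4 (order 4)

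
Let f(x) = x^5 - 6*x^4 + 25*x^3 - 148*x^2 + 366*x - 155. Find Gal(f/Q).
5T2: D_5

The polynomial f is an irreducible quintic over Q, so G = Gal(f/Q) is a transitive subgroup of S_5: one of C_5 (5T1, order 5), D_5 (5T2, order 10), F_20 (5T3, order 20), A_5 (5T4, order 60) or S_5 (5T5, order 120). The discriminant of f is 3219918014569 = 1794413^2, a perfect square, so G is contained in A_5. The transitive groups of degree 5 contained in A_5 are: C_5 (5T1, order 5), D_5 (5T2, order 10), A_5 (5T4, order 60). By Dedekind's theorem, for a prime p not dividing disc(f) the degrees of the irreducible factors of f mod p form the cycle type of an element of G. Factoring f modulo the 23 such primes p <= 97 (skipping 47, 73, which divide the discriminant), each new pattern first appears at: mod 2: f = (x^5 + x^3 + 1), pattern 5; mod 5: f = (x)(x^2 + 3)(x^2 + 4x + 2), pattern 2+2+1; mod 83: f = (x + 12)(x + 34)(x + 53)(x + 62)(x + 82), pattern 1+1+1+1+1. No other pattern occurs in this range, so the set of observed cycle types is {5, 2+2+1, 1+1+1+1+1}. The candidates containing elements of all these cycle types are D_5 (5T2) of order 10, A_5 (5T4) of order 60; the others are excluded. The observed types are precisely the cycle types that occur in D_5 (5T2). Each of the other remaining candidates has further cycle types, and by the Chebotarev density theorem the matching factorization patterns would occur for a proportion of primes equal to their share of the group: A_5 (5T4) additionally contains elements of type 3+1+1 (20 of its 60 elements, about 33% of primes). None of the 23 primes tested shows any such pattern (for each of these groups the chance of that is below 10^-4), which rules them out. Hence G = D_5 (5T2), of order 10.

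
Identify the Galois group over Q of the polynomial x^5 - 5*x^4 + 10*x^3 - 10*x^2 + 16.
5T2: D_5

The polynomial f is an irreducible quintic over Q, so G = Gal(f/Q) is a transitive subgroup of S_5: one of C_5 (5T1, order 5), D_5 (5T2, order 10), F_20 (5T3, order 20), A_5 (5T4, order 60) or S_5 (5T5, order 120). The discriminant of f is 64000000 = 8000^2, a perfect square, so G is contained in A_5. The transitive groups of degree 5 contained in A_5 are: C_5 (5T1, order 5), D_5 (5T2, order 10), A_5 (5T4, order 60). By Dedekind's theorem, for a prime p not dividing disc(f) the degrees of the irreducible factors of f mod p form the cycle type of an element of G. Factoring f modulo the 23 such primes p <= 97 (skipping 2, 5, which divide the discriminant), each new pattern first appears at: mod 3: f = (x + 2)(x^2 + 1)(x^2 + 2x + 2), pattern 2+2+1; mod 7: f = (x^5 + 2x^4 + 3x^3 + 4x^2 + 2), pattern 5. No other pattern occurs in this range, so the set of observed cycle types is {2+2+1, 5}. The candidates containing elements of all these cycle types are D_5 (5T2) of order 10, A_5 (5T4) of order 60; the others are excluded. The observed types are precisely the cycle types that occur in D_5 (5T2) (apart from the identity). Each of the other remaining candidates has further cycle types, and by the Chebotarev density theorem the matching factorization patterns would occur for a proportion of primes equal to their share of the group: A_5 (5T4) additionally contains elements of type 3+1+1 (20 of its 60 elements, about 33% of primes). None of the 23 primes tested shows any such pattern (for each of these groups the chance of that is below 10^-4), which rules them out. Hence G = D_5 (5T2), of order 10.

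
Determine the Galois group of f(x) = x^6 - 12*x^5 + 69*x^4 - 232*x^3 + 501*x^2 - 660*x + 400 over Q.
The polynomial f is an irreducible sextic over Q, so G = Gal(f/Q) is one of the 16 transitive subgroups 6T1, ..., 6T16 of S_6. The discriminant of f is -17714700000000, which is not a perfect square, so G is not contained in A_6. The transitive groups of degree 6 not contained in A_6 are: C_6 (6T1, order 6), S_3 (6T2, order 6), D_6 (6T3, order 12), C_3 x S_3 (6T5, order 18), A_4 x C_2 (6T6, order 24), S_4 (6T8, order 24), S_3 x S_3 (6T9, order 36), S_4 x C_2 (6T11, order 48), (S_3 x S_3) : C_2 (6T13, order 72), PGL(2,5) (6T14, order 120), S_6 (6T16, order 720). By Dedekind's theorem, for a prime p not dividing disc(f) the degrees of the irreducible factors of f mod p form the cycle type of an element of G. Factoring f modulo the 23 such primes p <= 101 (skipping 2, 3, 5, which divide the discriminant), each new pattern first appears at: mod 7: f = (x^3 + 2)(x^3 + 2x^2 + 6x + 4), pattern 3+3; mod 11: f = (x^2 + 1)(x^2 + 3x + 6)(x^2 + 7x + 8), pattern 2+2+2; mod 61: f = (x + 3)(x + 13)(x + 28)(x + 29)(x + 44)(x + 54), pattern 1+1+1+1+1+1. No other pattern occurs in this range, so the set of observed cycle types is {3+3, 2+2+2, 1+1+1+1+1+1}. The candidates containing elements of all these cycle types are C_6 (6T1) of order 6, S_3 (6T2) of order 6, D_6 (6T3) of order 12, C_3 x S_3 (6T5) of order 18, A_4 x C_2 (6T6) of order 24, S_4 (6T8) of order 24, S_3 x S_3 (6T9) of order 36, S_4 x C_2 (6T11) of order 48, (S_3 x S_3) : C_2 (6T13) of order 72, PGL(2,5) (6T14) of order 120, S_6 (6T16) of order 720; the others are excluded. The observed types are precisely the cycle types that occur in S_3 (6T2). Each of the other remaining candidates has further cycle types, and by the Chebotarev density theorem the matching factorization patterns would occur for a proportion of primes equal to their share of the group: C_6 (6T1) additionally contains elements of type 6 (2 of its 6 elements, about 33% of primes); D_6 (6T3) additionally contains elements of type 6, 2+2+1+1 (5 of its 12 elements, about 42% of primes); C_3 x S_3 (6T5) additionally contains elements of type 6, 3+1+1+1 (10 of its 18 elements, about 56% of primes); A_4 x C_2 (6T6) additionally contains elements of type 6, 2+2+1+1, 2+1+1+1+1 (14 of its 24 elements, about 58% of primes); S_4 (6T8) additionally contains elements of type 4+1+1, 2+2+1+1 (9 of its 24 elements, about 38% of primes); S_3 x S_3 (6T9) additionally contains elements of type 6, 3+1+1+1, 2+2+1+1 (25 of its 36 elements, about 69% of primes); S_4 x C_2 (6T11) additionally contains elements of type 6, 4+2, 4+1+1, 2+2+1+1, 2+1+1+1+1 (32 of its 48 elements, about 67% of primes); (S_3 x S_3) : C_2 (6T13) additionally contains elements of type 6, 4+2, 3+2+1, 3+1+1+1, 2+2+1+1, 2+1+1+1+1 (61 of its 72 elements, about 85% of primes); PGL(2,5) (6T14) additionally contains elements of type 6, 5+1, 4+1+1, 2+2+1+1 (89 of its 120 elements, about 74% of primes); S_6 (6T16) additionally contains elements of type 6, 5+1, 4+2, 4+1+1, 3+2+1, 3+1+1+1, 2+2+1+1, 2+1+1+1+1 (664 of its 720 elements, about 92% of primes). None of the 23 primes tested shows any such pattern (for each of these groups the chance of that is below 10^-4), which rules them out. Hence G = S_3 (6T2), of order 6.

S_3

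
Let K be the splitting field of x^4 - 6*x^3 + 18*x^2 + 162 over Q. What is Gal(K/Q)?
The polynomial is an irreducible quartic over Q and its discriminant is 1666598976 = 40824^2, a perfect square, so the Galois group is contained in A_4. The resolvent cubic y^3 - 18*y^2 - 648*y + 5832 is irreducible over Q. An irreducible resolvent with square discriminant gives A_4.

A_4, the alternating group on 4 letters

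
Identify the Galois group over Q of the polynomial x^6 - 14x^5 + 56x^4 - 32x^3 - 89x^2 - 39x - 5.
PSL(2,5)

The polynomial f is an irreducible sextic over Q, so G = Gal(f/Q) is one of the 16 transitive subgroups 6T1, ..., 6T16 of S_6. The discriminant of f is 30991489 = 5567^2, a perfect square, so G is contained in A_6. The transitive groups of degree 6 contained in A_6 are: A_4 (6T4, order 12), S_4 (6T7, order 24), (C_3 x C_3) : C_4 (6T10, order 36), PSL(2,5) (6T12, order 60), A_6 (6T15, order 360). By Dedekind's theorem, for a prime p not dividing disc(f) the degrees of the irreducible factors of f mod p form the cycle type of an element of G. Factoring f modulo the 21 such primes p <= 79 (skipping 19, which divides the discriminant), each new pattern first appears at: mod 2: f = (x + 1)(x^5 + x^4 + x^3 + x^2 + 1), pattern 5+1; mod 7: f = (x^3 + 2x^2 + 4x + 5)(x^3 + 5x^2 + 6), pattern 3+3; mod 61: f = (x + 59)(x + 60)(x^2 + 23x + 32)(x^2 + 27x + 39), pattern 2+2+1+1. No other pattern occurs in this range, so the set of observed cycle types is {5+1, 3+3, 2+2+1+1}. The candidates containing elements of all these cycle types are PSL(2,5) (6T12) of order 60, A_6 (6T15) of order 360; the others are excluded. The observed types are precisely the cycle types that occur in PSL(2,5) (6T12) (apart from the identity). Each of the other remaining candidates has further cycle types, and by the Chebotarev density theorem the matching factorization patterns would occur for a proportion of primes equal to their share of the group: A_6 (6T15) additionally contains elements of type 4+2, 3+1+1+1 (130 of its 360 elements, about 36% of primes). None of the 21 primes tested shows any such pattern (for each of these groups the chance of that is below 10^-4), which rules them out. Hence G = PSL(2,5) (6T12), of order 60.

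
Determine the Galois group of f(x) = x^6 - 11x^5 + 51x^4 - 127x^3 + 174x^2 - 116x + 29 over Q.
(C_3 x C_3) : C_4, the transitive group 6T10 of order 36

The polynomial f is an irreducible sextic over Q, so G = Gal(f/Q) is one of the 16 transitive subgroups 6T1, ..., 6T16 of S_6. The discriminant of f is 525625 = 725^2, a perfect square, so G is contained in A_6. The transitive groups of degree 6 contained in A_6 are: A_4 (6T4, order 12), S_4 (6T7, order 24), (C_3 x C_3) : C_4 (6T10, order 36), PSL(2,5) (6T12, order 60), A_6 (6T15, order 360). By Dedekind's theorem, for a prime p not dividing disc(f) the degrees of the irreducible factors of f mod p form the cycle type of an element of G. Factoring f modulo the 19 such primes p <= 73 (skipping 5, 29, which divide the discriminant), each new pattern first appears at: mod 2: f = (x^2 + x + 1)(x^4 + x + 1), pattern 4+2; mod 11: f = (x^3 + 2x^2 + 7x + 2)(x^3 + 9x^2 + 4x + 9), pattern 3+3; mod 19: f = (x + 9)(x + 10)(x^2 + 1)(x^2 + 8x + 17), pattern 2+2+1+1; mod 61: f = (x + 26)(x + 33)(x + 40)(x^3 + 12x^2 + 37x + 12), pattern 3+1+1+1. No other pattern occurs in this range, so the set of observed cycle types is {4+2, 3+3, 2+2+1+1, 3+1+1+1}. The candidates containing elements of all these cycle types are (C_3 x C_3) : C_4 (6T10) of order 36, A_6 (6T15) of order 360; the others are excluded. The observed types are precisely the cycle types that occur in (C_3 x C_3) : C_4 (6T10) (apart from the identity). Each of the other remaining candidates has further cycle types, and by the Chebotarev density theorem the matching factorization patterns would occur for a proportion of primes equal to their share of the group: A_6 (6T15) additionally contains elements of type 5+1 (144 of its 360 elements, about 40% of primes). None of the 19 primes tested shows any such pattern (for each of these groups the chance of that is below 10^-4), which rules them out. Hence G = (C_3 x C_3) : C_4 (6T10), of order 36.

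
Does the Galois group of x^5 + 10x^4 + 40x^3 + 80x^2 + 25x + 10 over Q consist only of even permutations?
Yes

The polynomial is irreducible of degree 5 over Q. Its discriminant is 58564000000 = 242000^2, a perfect square. A Galois group lies in the alternating group exactly when the discriminant is a square in Q, so the Galois group (A_5) is contained in A_5.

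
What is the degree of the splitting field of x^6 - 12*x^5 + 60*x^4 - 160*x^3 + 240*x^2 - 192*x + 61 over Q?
The degree of the splitting field over Q equals the order of the Galois group, so first determine the group. The polynomial f is an irreducible sextic over Q, so G = Gal(f/Q) is one of the 16 transitive subgroups 6T1, ..., 6T16 of S_6. The discriminant of f is 11337408, which is not a perfect square, so G is not contained in A_6. The transitive groups of degree 6 not contained in A_6 are: C_6 (6T1, order 6), S_3 (6T2, order 6), D_6 (6T3, order 12), C_3 x S_3 (6T5, order 18), A_4 x C_2 (6T6, order 24), S_4 (6T8, order 24), S_3 x S_3 (6T9, order 36), S_4 x C_2 (6T11, order 48), (S_3 x S_3) : C_2 (6T13, order 72), PGL(2,5) (6T14, order 120), S_6 (6T16, order 720). By Dedekind's theorem, for a prime p not dividing disc(f) the degrees of the irreducible factors of f mod p form the cycle type of an element of G. Factoring f modulo the 79 such primes p <= 419 (skipping 2, 3, which divide the discriminant), each new pattern first appears at: mod 5: f = (x^2 + x + 2)(x^2 + 3x + 3)(x^2 + 4x + 1), pattern 2+2+2; mod 7: f = (x^6 + 2x^5 + 4x^4 + x^3 + 2x^2 + 4x + 5), pattern 6; mod 11: f = (x + 1)(x + 6)(x^2 + 4x + 8)(x^2 + 10x + 7), pattern 2+2+1+1; mod 13: f = (x^3 + 7x^2 + 12x + 1)(x^3 + 7x^2 + 12x + 9), pattern 3+3; mod 61: f = (x)(x + 24)(x + 26)(x + 31)(x + 33)(x + 57), pattern 1+1+1+1+1+1. No other pattern occurs in this range, so the set of observed cycle types is {2+2+2, 6, 2+2+1+1, 3+3, 1+1+1+1+1+1}. The candidates containing elements of all these cycle types are D_6 (6T3) of order 12, A_4 x C_2 (6T6) of order 24, S_3 x S_3 (6T9) of order 36, S_4 x C_2 (6T11) of order 48, (S_3 x S_3) : C_2 (6T13) of order 72, PGL(2,5) (6T14) of order 120, S_6 (6T16) of order 720; the others are excluded. The observed types are precisely the cycle types that occur in D_6 (6T3). Each of the other remaining candidates has further cycle types, and by the Chebotarev density theorem the matching factorization patterns would occur for a proportion of primes equal to their share of the group: A_4 x C_2 (6T6) additionally contains elements of type 2+1+1+1+1 (3 of its 24 elements, about 12% of primes); S_3 x S_3 (6T9) additionally contains elements of type 3+1+1+1 (4 of its 36 elements, about 11% of primes); S_4 x C_2 (6T11) additionally contains elements of type 4+2, 4+1+1, 2+1+1+1+1 (15 of its 48 elements, about 31% of primes); (S_3 x S_3) : C_2 (6T13) additionally contains elements of type 4+2, 3+2+1, 3+1+1+1, 2+1+1+1+1 (40 of its 72 elements, about 56% of primes); PGL(2,5) (6T14) additionally contains elements of type 5+1, 4+1+1 (54 of its 120 elements, about 45% of primes); S_6 (6T16) additionally contains elements of type 5+1, 4+2, 4+1+1, 3+2+1, 3+1+1+1, 2+1+1+1+1 (499 of its 720 elements, about 69% of primes). None of the 79 primes tested shows any such pattern (for each of these groups the chance of that is below 10^-4), which rules them out. Hence G = D_6 (6T3), of order 12. The Galois group D_6 (6T3) has order 12, so the splitting field has degree 12 over Q.

12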